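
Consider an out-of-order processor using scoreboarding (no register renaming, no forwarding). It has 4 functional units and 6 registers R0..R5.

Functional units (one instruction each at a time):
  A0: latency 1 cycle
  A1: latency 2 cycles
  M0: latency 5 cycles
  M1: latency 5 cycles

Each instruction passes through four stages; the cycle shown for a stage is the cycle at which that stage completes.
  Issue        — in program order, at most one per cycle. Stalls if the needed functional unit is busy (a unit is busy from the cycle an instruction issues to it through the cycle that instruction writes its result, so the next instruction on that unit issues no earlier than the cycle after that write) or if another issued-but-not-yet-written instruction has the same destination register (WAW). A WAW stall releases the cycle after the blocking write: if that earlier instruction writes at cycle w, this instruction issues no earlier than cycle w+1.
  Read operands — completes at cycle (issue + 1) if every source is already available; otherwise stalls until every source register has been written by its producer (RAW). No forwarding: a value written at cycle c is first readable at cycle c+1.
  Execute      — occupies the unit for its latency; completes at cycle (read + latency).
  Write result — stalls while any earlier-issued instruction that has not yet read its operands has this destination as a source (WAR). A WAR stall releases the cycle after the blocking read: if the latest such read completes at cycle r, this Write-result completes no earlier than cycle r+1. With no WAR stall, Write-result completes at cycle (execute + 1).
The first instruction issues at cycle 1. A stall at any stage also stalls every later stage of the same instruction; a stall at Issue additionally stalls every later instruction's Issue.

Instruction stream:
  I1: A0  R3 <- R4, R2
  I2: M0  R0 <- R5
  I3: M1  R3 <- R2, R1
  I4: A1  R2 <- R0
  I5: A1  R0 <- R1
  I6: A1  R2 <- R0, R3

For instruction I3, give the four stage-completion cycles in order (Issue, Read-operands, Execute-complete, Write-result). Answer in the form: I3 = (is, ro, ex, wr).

I1: IS=1 RO=2 EX=3 WR=4
I2: IS=2 RO=3 EX=8 WR=9
I3: IS=5 RO=6 EX=11 WR=12  [WAW R3: wait I1 write@4]
I4: IS=6 RO=10 EX=12 WR=13  [RAW R0: wait I2 write@9]
I5: IS=14 RO=15 EX=17 WR=18  [struct: A1 busy until I4 writes@13]
I6: IS=19 RO=20 EX=22 WR=23  [struct: A1 busy until I5 writes@18]

I3 = (5, 6, 11, 12)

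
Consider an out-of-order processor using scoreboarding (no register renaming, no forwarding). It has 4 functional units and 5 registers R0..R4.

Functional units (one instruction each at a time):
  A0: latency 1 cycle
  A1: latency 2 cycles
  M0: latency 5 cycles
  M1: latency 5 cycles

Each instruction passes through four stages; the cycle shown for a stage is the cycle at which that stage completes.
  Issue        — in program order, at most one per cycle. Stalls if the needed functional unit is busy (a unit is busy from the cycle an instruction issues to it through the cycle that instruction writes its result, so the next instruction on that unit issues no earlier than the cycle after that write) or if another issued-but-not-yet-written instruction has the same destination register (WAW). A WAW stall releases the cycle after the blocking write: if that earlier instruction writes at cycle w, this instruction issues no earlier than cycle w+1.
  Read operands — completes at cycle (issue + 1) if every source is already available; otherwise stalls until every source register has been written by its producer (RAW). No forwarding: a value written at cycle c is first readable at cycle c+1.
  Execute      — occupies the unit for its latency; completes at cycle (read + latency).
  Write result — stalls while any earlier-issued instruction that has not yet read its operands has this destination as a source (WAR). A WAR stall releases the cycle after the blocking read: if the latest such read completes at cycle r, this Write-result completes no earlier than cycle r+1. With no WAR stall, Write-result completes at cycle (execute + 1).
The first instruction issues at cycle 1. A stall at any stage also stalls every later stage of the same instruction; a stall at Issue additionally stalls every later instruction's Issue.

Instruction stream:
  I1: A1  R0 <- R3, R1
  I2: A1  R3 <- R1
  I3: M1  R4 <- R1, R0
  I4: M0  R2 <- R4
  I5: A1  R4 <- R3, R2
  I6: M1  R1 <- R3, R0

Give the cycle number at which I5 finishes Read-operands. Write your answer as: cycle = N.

cycle = 22

cycle 1: issue I1 (A1)
cycle 2: I1 read-ops
cycle 4: I1 finished on A1
cycle 5: I1→R0
cycle 6: issue I2 (A1)
cycle 7: I2 read-ops, issue I3 (M1)
cycle 8: I3 read-ops, issue I4 (M0)
cycle 9: I2 finished on A1
cycle 10: I2→R3
cycle 13: I3 finished on M1
cycle 14: I3→R4
cycle 15: I4 read-ops, issue I5 (A1)
cycle 16: issue I6 (M1)
cycle 17: I6 read-ops
cycle 20: I4 finished on M0
cycle 21: I4→R2
cycle 22: I5 read-ops, I6 finished on M1
cycle 23: I6→R1
cycle 24: I5 finished on A1
cycle 25: I5→R4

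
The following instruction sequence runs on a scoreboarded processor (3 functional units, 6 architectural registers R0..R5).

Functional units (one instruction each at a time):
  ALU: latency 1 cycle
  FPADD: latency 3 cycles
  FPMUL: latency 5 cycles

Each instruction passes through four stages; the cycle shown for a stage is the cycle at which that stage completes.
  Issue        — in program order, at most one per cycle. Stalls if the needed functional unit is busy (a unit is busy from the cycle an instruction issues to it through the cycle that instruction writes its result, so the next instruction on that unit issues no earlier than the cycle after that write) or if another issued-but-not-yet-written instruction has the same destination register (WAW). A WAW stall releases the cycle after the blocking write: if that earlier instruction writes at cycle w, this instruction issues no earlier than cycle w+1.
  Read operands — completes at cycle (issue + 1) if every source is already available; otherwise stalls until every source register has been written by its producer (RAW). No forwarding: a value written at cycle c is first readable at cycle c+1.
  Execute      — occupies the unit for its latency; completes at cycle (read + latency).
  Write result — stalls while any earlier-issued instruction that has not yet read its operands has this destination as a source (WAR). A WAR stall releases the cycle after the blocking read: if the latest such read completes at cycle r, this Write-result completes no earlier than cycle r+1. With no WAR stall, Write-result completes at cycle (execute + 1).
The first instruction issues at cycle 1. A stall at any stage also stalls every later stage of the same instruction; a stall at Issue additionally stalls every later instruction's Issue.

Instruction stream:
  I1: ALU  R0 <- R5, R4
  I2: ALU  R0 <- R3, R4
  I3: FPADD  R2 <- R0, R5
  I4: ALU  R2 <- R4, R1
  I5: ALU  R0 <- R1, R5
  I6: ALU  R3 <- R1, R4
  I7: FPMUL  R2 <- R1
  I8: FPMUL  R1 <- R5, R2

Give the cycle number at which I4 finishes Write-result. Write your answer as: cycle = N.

1) issue 1, read 2, done 3, write 4
2) issue 5, read 6, done 7, write 8  <struct: ALU busy until I1 writes@4>
3) issue 6, read 9, done 12, write 13  <RAW R0: wait I2 write@8>
4) issue 14, read 15, done 16, write 17  <WAW R2: wait I3 write@13>
5) issue 18, read 19, done 20, write 21  <struct: ALU busy until I4 writes@17>
6) issue 22, read 23, done 24, write 25  <struct: ALU busy until I5 writes@21>
7) issue 23, read 24, done 29, write 30
8) issue 31, read 32, done 37, write 38  <struct: FPMUL busy until I7 writes@30>

cycle = 17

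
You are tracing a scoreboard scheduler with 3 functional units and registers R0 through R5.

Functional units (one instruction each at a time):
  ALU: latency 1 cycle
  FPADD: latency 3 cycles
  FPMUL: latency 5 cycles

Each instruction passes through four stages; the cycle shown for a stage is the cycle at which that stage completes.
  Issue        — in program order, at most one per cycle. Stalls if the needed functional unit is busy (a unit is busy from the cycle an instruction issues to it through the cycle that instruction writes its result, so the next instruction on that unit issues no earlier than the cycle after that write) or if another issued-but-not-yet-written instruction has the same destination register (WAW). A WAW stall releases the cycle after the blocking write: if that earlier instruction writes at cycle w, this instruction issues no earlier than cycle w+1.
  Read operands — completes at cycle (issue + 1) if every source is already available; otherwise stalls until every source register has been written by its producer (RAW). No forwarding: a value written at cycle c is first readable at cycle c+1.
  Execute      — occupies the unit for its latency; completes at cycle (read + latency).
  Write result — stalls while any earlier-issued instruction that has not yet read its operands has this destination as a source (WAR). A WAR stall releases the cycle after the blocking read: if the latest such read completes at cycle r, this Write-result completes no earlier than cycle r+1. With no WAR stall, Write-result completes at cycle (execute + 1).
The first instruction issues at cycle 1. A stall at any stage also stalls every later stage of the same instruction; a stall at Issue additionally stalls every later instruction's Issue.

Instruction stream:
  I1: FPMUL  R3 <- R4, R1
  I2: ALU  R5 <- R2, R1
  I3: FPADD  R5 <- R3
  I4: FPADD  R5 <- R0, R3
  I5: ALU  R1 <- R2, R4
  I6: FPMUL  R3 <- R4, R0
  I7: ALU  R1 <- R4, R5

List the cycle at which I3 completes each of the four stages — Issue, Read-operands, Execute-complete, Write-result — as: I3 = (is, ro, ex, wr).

  I1 | 1 | 2 | 7 | 8
  I2 | 2 | 3 | 4 | 5
  I3 | 6 | 9 | 12 | 13   WAW R5: wait I2 write@5 · RAW R3: wait I1 write@8
  I4 | 14 | 15 | 18 | 19   struct: FPADD busy until I3 writes@13
  I5 | 15 | 16 | 17 | 18
  I6 | 16 | 17 | 22 | 23
  I7 | 19 | 20 | 21 | 22   struct: ALU busy until I5 writes@18

I3 = (6, 9, 12, 13)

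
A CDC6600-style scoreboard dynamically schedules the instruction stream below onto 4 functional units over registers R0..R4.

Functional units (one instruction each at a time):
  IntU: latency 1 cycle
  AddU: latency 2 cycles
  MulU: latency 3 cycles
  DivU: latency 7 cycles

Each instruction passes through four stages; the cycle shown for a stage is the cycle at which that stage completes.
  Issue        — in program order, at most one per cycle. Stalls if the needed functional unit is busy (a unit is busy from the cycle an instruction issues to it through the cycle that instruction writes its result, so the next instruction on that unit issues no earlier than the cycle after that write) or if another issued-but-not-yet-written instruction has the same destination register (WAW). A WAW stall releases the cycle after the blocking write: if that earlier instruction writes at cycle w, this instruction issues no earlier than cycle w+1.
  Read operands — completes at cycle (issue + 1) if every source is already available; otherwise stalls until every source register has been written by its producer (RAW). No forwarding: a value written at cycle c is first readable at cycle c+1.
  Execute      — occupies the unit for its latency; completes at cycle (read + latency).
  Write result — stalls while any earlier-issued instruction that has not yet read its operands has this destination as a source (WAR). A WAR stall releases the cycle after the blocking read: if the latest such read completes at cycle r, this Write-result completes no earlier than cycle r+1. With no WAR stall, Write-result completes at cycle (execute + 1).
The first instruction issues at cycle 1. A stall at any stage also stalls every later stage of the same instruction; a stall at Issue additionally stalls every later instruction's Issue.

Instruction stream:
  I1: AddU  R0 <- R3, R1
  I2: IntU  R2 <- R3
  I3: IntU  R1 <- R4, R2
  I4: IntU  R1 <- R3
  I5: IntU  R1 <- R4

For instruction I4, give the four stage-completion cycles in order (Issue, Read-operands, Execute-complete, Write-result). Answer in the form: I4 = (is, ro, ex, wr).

t=1  I1→AddU
t=2  I1 RO | I2→IntU
t=3  I2 RO
t=4  I1 EX | I2 EX
t=5  I1 WR R0 | I2 WR R2
t=6  I3→IntU
t=7  I3 RO
t=8  I3 EX
t=9  I3 WR R1
t=10  I4→IntU
t=11  I4 RO
t=12  I4 EX
t=13  I4 WR R1
t=14  I5→IntU
t=15  I5 RO
t=16  I5 EX
t=17  I5 WR R1

I4 = (10, 11, 12, 13)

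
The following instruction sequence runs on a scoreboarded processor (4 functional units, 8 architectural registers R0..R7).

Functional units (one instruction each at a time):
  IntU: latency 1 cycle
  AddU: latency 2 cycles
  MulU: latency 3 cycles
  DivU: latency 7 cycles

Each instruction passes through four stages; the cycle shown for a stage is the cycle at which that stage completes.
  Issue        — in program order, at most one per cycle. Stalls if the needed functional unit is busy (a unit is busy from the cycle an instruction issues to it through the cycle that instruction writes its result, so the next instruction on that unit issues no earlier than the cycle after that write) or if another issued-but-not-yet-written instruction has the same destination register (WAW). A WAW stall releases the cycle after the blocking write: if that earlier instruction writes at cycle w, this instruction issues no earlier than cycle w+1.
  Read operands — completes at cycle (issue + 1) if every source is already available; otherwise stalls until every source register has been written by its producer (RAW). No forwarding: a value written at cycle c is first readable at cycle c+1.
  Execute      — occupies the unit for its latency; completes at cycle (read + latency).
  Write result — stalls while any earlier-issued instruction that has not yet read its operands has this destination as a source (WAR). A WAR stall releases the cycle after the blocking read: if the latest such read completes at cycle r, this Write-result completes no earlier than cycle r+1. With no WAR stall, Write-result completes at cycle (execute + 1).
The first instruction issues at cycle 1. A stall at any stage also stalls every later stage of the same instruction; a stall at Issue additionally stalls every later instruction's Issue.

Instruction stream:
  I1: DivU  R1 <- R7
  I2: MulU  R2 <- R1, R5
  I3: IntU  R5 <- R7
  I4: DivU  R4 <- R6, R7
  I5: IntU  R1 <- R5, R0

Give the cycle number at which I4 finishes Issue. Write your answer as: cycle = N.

cycle = 11

[1] I1 issues→DivU
[2] I1 reads | I2 issues→MulU
[3] I3 issues→IntU
[4] I3 reads
[5] I3 exec-done
[9] I1 exec-done
[10] I1 writes R1
[11] I2 reads | I4 issues→DivU
[12] I3 writes R5 | I4 reads
[13] I5 issues→IntU
[14] I2 exec-done | I5 reads
[15] I2 writes R2 | I5 exec-done
[16] I5 writes R1
[19] I4 exec-done
[20] I4 writes R4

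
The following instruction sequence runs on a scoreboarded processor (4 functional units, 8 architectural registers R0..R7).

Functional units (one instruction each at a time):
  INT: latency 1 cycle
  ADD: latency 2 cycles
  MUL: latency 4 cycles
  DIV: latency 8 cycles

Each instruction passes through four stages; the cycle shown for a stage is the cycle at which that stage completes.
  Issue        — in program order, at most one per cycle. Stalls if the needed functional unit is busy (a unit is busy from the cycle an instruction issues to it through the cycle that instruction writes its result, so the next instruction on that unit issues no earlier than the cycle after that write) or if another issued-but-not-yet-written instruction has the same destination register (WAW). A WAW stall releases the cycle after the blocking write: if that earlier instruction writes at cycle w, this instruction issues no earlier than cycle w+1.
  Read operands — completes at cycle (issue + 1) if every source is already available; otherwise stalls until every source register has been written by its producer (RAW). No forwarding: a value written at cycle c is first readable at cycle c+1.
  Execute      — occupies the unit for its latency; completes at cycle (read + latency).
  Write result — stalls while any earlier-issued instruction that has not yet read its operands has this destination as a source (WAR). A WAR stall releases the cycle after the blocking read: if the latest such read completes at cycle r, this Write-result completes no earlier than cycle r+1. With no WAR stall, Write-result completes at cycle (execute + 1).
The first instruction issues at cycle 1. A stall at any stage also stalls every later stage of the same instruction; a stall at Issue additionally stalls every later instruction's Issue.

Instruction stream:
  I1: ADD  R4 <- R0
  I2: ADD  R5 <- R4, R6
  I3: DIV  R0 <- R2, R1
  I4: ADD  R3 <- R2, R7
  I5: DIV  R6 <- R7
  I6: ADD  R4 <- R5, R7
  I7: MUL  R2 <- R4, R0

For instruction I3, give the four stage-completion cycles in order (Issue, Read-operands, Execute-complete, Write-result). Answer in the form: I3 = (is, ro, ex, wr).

I1 -> (1, 2, 4, 5)
I2 -> (6, 7, 9, 10)  // struct: ADD busy until I1 writes@5
I3 -> (7, 8, 16, 17)
I4 -> (11, 12, 14, 15)  // struct: ADD busy until I2 writes@10
I5 -> (18, 19, 27, 28)  // struct: DIV busy until I3 writes@17
I6 -> (19, 20, 22, 23)
I7 -> (20, 24, 28, 29)  // RAW R4: wait I6 write@23

I3 = (7, 8, 16, 17)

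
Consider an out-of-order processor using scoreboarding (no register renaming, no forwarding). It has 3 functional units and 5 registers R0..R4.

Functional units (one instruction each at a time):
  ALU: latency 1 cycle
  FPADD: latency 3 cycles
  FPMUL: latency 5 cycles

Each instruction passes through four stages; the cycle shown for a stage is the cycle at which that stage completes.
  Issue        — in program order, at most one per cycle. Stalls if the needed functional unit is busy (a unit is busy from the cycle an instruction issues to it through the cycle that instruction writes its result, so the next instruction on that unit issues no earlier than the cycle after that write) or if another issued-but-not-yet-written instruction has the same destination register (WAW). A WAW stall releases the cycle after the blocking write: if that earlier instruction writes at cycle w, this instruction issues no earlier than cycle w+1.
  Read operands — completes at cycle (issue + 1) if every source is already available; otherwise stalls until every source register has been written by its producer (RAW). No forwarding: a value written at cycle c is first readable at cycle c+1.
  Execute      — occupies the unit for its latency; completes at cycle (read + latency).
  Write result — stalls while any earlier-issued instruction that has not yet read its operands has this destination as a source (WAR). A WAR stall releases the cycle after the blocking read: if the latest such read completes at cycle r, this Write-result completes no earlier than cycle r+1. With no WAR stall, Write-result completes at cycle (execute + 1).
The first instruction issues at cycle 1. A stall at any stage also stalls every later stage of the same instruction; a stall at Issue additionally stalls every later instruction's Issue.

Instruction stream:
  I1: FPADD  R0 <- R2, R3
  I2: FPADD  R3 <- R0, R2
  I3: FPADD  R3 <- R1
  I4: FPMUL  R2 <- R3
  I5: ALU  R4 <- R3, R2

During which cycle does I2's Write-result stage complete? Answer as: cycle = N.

cycle 1: I1→FPADD
cycle 2: I1 RO
cycle 5: I1 EX
cycle 6: I1 WR R0
cycle 7: I2→FPADD
cycle 8: I2 RO
cycle 11: I2 EX
cycle 12: I2 WR R3
cycle 13: I3→FPADD
cycle 14: I3 RO; I4→FPMUL
cycle 15: I5→ALU
cycle 17: I3 EX
cycle 18: I3 WR R3
cycle 19: I4 RO
cycle 24: I4 EX
cycle 25: I4 WR R2
cycle 26: I5 RO
cycle 27: I5 EX
cycle 28: I5 WR R4

cycle = 12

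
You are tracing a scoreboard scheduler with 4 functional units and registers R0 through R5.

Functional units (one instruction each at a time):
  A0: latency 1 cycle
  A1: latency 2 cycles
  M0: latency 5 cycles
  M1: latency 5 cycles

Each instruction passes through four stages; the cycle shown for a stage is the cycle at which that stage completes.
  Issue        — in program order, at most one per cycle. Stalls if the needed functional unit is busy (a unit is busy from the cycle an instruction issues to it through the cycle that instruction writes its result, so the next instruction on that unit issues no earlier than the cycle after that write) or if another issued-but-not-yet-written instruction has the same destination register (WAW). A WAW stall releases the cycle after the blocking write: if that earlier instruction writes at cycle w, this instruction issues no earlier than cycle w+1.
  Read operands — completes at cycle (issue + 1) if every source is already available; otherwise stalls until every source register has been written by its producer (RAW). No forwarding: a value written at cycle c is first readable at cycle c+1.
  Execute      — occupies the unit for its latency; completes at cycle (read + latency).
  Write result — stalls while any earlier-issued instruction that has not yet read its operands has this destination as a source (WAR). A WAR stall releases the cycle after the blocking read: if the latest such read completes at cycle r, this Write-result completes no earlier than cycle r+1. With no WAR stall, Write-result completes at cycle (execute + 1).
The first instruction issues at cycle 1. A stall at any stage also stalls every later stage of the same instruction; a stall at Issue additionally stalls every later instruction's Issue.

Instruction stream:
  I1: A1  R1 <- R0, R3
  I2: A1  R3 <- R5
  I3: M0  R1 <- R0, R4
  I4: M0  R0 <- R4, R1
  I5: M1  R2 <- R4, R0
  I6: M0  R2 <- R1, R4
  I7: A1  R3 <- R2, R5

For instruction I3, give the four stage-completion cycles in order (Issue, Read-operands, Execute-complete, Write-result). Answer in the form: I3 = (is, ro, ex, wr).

t=1  issue I1 (A1)
t=2  I1 read-ops
t=4  I1 finished on A1
t=5  I1→R1
t=6  issue I2 (A1)
t=7  I2 read-ops · issue I3 (M0)
t=8  I3 read-ops
t=9  I2 finished on A1
t=10  I2→R3
t=13  I3 finished on M0
t=14  I3→R1
t=15  issue I4 (M0)
t=16  I4 read-ops · issue I5 (M1)
t=21  I4 finished on M0
t=22  I4→R0
t=23  I5 read-ops
t=28  I5 finished on M1
t=29  I5→R2
t=30  issue I6 (M0)
t=31  I6 read-ops · issue I7 (A1)
t=36  I6 finished on M0
t=37  I6→R2
t=38  I7 read-ops
t=40  I7 finished on A1
t=41  I7→R3

I3 = (7, 8, 13, 14)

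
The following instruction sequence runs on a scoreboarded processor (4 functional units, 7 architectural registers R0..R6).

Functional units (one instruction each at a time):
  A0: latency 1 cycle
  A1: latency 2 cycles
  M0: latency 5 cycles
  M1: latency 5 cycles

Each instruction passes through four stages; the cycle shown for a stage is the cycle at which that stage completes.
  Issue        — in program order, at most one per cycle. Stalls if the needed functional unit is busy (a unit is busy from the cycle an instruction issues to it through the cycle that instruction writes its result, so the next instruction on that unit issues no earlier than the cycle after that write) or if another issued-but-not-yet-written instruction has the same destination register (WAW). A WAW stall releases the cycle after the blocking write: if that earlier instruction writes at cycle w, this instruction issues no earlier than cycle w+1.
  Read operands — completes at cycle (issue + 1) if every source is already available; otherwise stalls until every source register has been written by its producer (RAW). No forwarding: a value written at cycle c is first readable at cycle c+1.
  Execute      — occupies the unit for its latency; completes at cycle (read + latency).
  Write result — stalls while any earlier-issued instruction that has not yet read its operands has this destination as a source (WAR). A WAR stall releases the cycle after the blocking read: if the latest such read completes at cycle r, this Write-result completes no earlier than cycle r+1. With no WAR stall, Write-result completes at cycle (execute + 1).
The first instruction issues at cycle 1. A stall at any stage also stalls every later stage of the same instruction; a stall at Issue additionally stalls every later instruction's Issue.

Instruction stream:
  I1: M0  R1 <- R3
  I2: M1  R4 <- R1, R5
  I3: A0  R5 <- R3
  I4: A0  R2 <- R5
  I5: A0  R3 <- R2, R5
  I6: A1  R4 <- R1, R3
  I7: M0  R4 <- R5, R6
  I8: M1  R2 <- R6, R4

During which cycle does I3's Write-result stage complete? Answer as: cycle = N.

c1: I1→M0
c2: I1 RO | I2→M1
c3: I3→A0
c4: I3 RO
c5: I3 EX
c7: I1 EX
c8: I1 WR R1
c9: I2 RO
c10: I3 WR R5
c11: I4→A0
c12: I4 RO
c13: I4 EX
c14: I2 EX | I4 WR R2
c15: I2 WR R4 | I5→A0
c16: I5 RO | I6→A1
c17: I5 EX
c18: I5 WR R3
c19: I6 RO
c21: I6 EX
c22: I6 WR R4
c23: I7→M0
c24: I7 RO | I8→M1
c29: I7 EX
c30: I7 WR R4
c31: I8 RO
c36: I8 EX
c37: I8 WR R2

cycle = 10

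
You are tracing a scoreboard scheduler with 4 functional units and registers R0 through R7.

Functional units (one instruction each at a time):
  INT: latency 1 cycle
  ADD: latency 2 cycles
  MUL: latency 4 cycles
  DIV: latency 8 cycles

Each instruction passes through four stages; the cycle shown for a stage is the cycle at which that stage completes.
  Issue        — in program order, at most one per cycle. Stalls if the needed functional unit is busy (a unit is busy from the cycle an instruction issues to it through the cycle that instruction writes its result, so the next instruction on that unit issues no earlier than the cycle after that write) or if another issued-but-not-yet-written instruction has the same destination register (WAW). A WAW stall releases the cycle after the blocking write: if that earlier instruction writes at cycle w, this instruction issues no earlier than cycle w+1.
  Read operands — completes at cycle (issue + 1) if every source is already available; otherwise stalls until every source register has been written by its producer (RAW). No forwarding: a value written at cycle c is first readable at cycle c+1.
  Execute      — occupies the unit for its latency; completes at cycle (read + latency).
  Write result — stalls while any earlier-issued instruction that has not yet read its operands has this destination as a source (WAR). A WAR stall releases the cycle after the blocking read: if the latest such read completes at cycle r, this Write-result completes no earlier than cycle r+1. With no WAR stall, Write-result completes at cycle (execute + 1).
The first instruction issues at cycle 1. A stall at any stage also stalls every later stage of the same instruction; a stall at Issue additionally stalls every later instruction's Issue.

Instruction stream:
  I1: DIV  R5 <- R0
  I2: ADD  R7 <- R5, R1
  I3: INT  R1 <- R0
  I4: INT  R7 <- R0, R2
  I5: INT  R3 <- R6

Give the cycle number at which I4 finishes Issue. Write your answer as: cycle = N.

I1 -> (1, 2, 10, 11)
I2 -> (2, 12, 14, 15)  // RAW R5: wait I1 write@11
I3 -> (3, 4, 5, 13)  // WAR R1: wait I2 read@12
I4 -> (16, 17, 18, 19)  // WAW R7: wait I2 write@15
I5 -> (20, 21, 22, 23)  // struct: INT busy until I4 writes@19

cycle = 16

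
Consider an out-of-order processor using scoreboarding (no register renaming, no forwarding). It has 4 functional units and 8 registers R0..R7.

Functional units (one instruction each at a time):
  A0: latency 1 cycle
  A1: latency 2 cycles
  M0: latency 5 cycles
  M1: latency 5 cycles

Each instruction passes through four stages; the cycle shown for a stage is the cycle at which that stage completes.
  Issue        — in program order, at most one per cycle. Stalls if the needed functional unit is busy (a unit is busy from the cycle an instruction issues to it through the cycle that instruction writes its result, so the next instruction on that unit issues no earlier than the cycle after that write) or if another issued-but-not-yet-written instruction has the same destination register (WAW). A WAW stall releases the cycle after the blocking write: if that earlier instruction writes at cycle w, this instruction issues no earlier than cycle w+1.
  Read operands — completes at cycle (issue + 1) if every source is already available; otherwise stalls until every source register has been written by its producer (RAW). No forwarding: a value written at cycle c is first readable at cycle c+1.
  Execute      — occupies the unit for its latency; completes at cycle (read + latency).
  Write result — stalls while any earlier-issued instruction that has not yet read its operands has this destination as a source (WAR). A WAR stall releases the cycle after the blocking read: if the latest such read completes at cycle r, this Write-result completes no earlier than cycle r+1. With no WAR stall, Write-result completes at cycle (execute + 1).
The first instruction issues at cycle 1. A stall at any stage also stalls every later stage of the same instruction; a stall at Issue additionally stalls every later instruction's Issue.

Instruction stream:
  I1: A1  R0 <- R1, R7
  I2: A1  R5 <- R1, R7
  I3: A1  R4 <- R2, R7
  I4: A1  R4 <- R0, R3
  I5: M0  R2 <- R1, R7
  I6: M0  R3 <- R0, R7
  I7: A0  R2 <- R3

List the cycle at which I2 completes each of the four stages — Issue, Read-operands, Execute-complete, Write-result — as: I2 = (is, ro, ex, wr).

I2 = (6, 7, 9, 10)

c1: I1→A1
c2: I1 RO
c4: I1 EX
c5: I1 WR R0
c6: I2→A1
c7: I2 RO
c9: I2 EX
c10: I2 WR R5
c11: I3→A1
c12: I3 RO
c14: I3 EX
c15: I3 WR R4
c16: I4→A1
c17: I4 RO · I5→M0
c18: I5 RO
c19: I4 EX
c20: I4 WR R4
c23: I5 EX
c24: I5 WR R2
c25: I6→M0
c26: I6 RO · I7→A0
c31: I6 EX
c32: I6 WR R3
c33: I7 RO
c34: I7 EX
c35: I7 WR R2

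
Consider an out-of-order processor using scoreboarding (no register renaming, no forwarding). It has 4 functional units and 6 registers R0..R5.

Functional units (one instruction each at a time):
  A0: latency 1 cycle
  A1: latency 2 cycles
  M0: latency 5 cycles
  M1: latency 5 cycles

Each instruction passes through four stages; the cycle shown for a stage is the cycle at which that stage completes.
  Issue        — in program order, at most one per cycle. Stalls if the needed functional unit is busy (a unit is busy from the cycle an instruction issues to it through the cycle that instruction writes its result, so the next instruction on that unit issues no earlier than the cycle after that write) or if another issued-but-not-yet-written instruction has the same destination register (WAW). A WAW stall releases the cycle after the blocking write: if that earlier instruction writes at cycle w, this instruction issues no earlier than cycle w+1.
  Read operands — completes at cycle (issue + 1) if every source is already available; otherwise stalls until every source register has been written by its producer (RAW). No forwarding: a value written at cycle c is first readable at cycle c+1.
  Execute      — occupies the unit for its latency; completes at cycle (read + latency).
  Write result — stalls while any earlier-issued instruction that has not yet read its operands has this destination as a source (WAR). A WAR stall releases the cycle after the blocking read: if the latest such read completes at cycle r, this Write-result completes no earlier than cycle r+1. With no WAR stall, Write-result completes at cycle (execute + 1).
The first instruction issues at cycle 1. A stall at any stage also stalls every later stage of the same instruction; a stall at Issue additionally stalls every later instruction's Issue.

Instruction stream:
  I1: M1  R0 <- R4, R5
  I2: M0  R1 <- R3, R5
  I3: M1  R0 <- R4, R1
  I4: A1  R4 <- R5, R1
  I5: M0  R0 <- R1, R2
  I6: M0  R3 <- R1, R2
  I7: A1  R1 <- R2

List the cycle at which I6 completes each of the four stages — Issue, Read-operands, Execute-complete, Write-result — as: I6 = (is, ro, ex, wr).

I6 = (25, 26, 31, 32)

[I1] 1/2/7/8
[I2] 2/3/8/9
[I3] 9/10/15/16  (struct: M1 busy until I1 writes@8)
[I4] 10/11/13/14
[I5] 17/18/23/24  (WAW R0: wait I3 write@16)
[I6] 25/26/31/32  (struct: M0 busy until I5 writes@24)
[I7] 26/27/29/30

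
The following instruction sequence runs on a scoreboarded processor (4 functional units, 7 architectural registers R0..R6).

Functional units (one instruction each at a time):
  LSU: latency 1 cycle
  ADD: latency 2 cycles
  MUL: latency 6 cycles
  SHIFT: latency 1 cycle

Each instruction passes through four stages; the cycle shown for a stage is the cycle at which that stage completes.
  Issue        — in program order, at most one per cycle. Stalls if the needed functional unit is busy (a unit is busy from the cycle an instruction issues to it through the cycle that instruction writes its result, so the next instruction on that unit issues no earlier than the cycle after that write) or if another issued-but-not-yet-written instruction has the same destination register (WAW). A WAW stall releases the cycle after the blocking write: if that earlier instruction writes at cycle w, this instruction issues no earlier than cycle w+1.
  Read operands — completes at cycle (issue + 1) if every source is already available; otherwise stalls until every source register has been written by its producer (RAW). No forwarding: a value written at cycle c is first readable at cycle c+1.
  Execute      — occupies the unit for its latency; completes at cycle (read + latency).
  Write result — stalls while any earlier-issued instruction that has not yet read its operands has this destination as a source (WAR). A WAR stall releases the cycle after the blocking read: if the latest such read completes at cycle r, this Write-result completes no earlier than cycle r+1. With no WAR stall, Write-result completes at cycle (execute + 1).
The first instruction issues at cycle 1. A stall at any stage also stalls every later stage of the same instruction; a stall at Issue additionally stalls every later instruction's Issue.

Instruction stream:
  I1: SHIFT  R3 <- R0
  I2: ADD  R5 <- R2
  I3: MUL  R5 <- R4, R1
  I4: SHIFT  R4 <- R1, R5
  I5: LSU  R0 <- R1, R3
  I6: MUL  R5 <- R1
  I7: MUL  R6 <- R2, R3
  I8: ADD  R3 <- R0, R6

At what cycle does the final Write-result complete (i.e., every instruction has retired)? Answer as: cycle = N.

I1: IS=1 RO=2 EX=3 WR=4
I2: IS=2 RO=3 EX=5 WR=6
I3: IS=7 RO=8 EX=14 WR=15  [WAW R5: wait I2 write@6]
I4: IS=8 RO=16 EX=17 WR=18  [RAW R5: wait I3 write@15]
I5: IS=9 RO=10 EX=11 WR=12
I6: IS=16 RO=17 EX=23 WR=24  [struct: MUL busy until I3 writes@15]
I7: IS=25 RO=26 EX=32 WR=33  [struct: MUL busy until I6 writes@24]
I8: IS=26 RO=34 EX=36 WR=37  [RAW R6: wait I7 write@33]

cycle = 37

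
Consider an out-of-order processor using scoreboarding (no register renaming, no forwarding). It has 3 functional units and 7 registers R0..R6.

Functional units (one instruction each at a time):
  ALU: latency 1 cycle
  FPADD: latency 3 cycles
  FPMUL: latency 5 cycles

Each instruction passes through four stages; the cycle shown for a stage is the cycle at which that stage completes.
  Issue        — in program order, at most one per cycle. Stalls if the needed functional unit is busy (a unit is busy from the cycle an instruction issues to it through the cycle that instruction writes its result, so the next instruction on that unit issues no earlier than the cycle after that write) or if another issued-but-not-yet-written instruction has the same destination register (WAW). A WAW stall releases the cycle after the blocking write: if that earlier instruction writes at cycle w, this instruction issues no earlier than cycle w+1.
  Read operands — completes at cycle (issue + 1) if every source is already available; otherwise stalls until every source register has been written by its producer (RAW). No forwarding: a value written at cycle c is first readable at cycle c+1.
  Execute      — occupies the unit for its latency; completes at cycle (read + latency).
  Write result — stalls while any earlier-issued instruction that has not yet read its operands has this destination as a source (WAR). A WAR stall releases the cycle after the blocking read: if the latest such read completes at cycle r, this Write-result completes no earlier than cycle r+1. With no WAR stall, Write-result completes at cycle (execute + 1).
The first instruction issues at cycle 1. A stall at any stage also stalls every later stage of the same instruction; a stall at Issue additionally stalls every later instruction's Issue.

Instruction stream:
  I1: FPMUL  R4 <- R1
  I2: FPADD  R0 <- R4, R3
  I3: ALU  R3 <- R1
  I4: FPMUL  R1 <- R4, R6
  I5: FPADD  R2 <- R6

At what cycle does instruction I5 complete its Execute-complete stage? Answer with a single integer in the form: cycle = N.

cycle = 18

I1: IS=1 RO=2 EX=7 WR=8
I2: IS=2 RO=9 EX=12 WR=13  [RAW R4: wait I1 write@8]
I3: IS=3 RO=4 EX=5 WR=10  [WAR R3: wait I2 read@9]
I4: IS=9 RO=10 EX=15 WR=16  [struct: FPMUL busy until I1 writes@8]
I5: IS=14 RO=15 EX=18 WR=19  [struct: FPADD busy until I2 writes@13]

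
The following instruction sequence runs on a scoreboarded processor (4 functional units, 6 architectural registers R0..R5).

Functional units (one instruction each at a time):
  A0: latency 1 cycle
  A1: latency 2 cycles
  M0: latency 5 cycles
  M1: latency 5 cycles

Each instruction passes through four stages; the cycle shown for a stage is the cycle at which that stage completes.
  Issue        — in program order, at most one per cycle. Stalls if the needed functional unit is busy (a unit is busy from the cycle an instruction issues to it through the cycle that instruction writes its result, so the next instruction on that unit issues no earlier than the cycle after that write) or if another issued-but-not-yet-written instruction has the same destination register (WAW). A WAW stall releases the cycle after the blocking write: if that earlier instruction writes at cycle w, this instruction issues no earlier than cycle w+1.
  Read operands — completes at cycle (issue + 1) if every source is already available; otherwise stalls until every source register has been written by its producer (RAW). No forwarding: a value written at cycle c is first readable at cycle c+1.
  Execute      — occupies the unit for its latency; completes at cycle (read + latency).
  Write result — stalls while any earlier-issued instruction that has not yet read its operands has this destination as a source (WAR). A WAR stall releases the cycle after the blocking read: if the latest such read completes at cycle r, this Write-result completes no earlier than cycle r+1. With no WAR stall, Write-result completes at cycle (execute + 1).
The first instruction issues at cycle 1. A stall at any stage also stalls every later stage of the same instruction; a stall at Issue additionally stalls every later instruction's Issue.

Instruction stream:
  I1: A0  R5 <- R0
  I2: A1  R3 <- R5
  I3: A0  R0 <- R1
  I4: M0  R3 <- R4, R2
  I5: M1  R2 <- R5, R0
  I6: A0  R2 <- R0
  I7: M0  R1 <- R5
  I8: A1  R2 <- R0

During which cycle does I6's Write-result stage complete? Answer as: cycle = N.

c1: I1→A0
c2: I1 RO; I2→A1
c3: I1 EX
c4: I1 WR R5
c5: I2 RO; I3→A0
c6: I3 RO
c7: I2 EX; I3 EX
c8: I2 WR R3; I3 WR R0
c9: I4→M0
c10: I4 RO; I5→M1
c11: I5 RO
c15: I4 EX
c16: I4 WR R3; I5 EX
c17: I5 WR R2
c18: I6→A0
c19: I6 RO; I7→M0
c20: I6 EX; I7 RO
c21: I6 WR R2
c22: I8→A1
c23: I8 RO
c25: I7 EX; I8 EX
c26: I7 WR R1; I8 WR R2

cycle = 21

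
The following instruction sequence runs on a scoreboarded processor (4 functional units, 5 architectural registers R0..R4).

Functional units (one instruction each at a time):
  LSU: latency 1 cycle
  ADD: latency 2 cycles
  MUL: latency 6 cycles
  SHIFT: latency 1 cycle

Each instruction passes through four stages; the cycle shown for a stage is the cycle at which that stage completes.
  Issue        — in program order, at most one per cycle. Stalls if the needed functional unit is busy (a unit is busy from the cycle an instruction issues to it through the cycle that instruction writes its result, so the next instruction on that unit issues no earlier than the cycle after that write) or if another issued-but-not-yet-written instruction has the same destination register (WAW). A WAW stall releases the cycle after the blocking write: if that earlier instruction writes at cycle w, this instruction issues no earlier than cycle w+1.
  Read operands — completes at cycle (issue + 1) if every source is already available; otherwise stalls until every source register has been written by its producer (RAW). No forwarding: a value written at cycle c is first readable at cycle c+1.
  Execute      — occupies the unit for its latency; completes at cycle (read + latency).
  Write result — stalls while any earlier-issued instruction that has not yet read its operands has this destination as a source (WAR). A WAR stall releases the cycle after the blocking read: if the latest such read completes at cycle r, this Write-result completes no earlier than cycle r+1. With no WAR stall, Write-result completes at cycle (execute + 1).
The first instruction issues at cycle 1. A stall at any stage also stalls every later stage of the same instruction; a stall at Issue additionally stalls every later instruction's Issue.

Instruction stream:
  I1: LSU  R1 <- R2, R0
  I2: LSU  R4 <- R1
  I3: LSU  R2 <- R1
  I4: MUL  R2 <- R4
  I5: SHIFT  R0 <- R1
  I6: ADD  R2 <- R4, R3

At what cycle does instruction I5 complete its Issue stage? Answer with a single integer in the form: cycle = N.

cycle = 14

I1: IS=1 RO=2 EX=3 WR=4
I2: IS=5 RO=6 EX=7 WR=8  [struct: LSU busy until I1 writes@4]
I3: IS=9 RO=10 EX=11 WR=12  [struct: LSU busy until I2 writes@8]
I4: IS=13 RO=14 EX=20 WR=21  [WAW R2: wait I3 write@12]
I5: IS=14 RO=15 EX=16 WR=17
I6: IS=22 RO=23 EX=25 WR=26  [WAW R2: wait I4 write@21]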